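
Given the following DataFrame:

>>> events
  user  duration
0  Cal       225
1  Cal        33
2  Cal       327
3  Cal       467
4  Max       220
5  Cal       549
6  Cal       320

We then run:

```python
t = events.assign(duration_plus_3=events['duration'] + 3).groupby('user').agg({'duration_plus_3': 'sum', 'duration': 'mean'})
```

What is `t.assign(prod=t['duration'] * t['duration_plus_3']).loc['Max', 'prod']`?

add column duration_plus_3 = events['duration'] + 3:
  user  duration  duration_plus_3
0  Cal       225              228
1  Cal        33               36
2  Cal       327              330
3  Cal       467              470
4  Max       220              223
5  Cal       549              552
6  Cal       320              323
group by user: sum(duration_plus_3), mean(duration):
      duration_plus_3    duration
user                             
Cal              1939  320.166667
Max               223  220.000000
add column prod = t['duration'] * t['duration_plus_3']:
      duration_plus_3    duration           prod
user                                            
Cal              1939  320.166667  620803.166667
Max               223  220.000000   49060.000000
The value at row 'Max', column 'prod' is 49060.0.

49060.0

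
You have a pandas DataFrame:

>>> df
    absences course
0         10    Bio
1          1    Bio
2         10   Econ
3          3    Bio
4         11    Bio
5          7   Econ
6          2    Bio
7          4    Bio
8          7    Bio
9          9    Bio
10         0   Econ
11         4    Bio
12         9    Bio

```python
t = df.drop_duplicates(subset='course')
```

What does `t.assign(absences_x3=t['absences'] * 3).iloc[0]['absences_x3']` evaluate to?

30

drop duplicate course (keep=first):
   absences course
0        10    Bio
2        10   Econ
add column absences_x3 = t['absences'] * 3:
   absences course  absences_x3
0        10    Bio           30
2        10   Econ           30
Taking the value at position 0, column 'absences_x3' gives 30.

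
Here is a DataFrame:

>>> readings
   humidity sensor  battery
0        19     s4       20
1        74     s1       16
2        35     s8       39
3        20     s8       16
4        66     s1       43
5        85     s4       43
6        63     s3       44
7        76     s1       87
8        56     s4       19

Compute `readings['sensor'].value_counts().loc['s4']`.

3

value_counts of sensor:
sensor
s4    3
s1    3
s8    2
s3    1
Name: count, dtype: int64
Taking the value at index 's4' gives 3.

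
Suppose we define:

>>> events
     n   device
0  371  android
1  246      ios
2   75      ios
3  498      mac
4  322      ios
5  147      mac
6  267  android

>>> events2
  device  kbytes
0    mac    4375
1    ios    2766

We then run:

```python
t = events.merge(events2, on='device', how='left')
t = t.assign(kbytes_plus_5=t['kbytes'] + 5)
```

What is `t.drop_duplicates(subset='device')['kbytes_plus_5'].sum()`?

7151.0

merge on 'device' (how='left') → 7 rows:
     n   device  kbytes
0  371  android     NaN
1  246      ios  2766.0
2   75      ios  2766.0
3  498      mac  4375.0
4  322      ios  2766.0
5  147      mac  4375.0
6  267  android     NaN
add column kbytes_plus_5 = t['kbytes'] + 5:
     n   device  kbytes  kbytes_plus_5
0  371  android     NaN            NaN
1  246      ios  2766.0         2771.0
2   75      ios  2766.0         2771.0
3  498      mac  4375.0         4380.0
4  322      ios  2766.0         2771.0
5  147      mac  4375.0         4380.0
6  267  android     NaN            NaN
drop duplicate device (keep=first):
     n   device  kbytes  kbytes_plus_5
0  371  android     NaN            NaN
1  246      ios  2766.0         2771.0
3  498      mac  4375.0         4380.0
Reading off the sum of column 'kbytes_plus_5', we get 7151.0.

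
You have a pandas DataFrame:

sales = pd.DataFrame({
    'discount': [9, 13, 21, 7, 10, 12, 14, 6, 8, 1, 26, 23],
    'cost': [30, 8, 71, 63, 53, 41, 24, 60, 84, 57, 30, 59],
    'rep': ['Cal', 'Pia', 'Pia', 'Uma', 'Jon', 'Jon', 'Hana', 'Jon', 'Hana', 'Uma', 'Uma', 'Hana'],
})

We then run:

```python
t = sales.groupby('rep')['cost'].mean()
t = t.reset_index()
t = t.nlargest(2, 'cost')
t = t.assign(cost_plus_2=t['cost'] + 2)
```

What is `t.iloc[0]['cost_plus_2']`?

57.6666666667

group by rep, mean of cost:
rep
Cal     30.000000
Hana    55.666667
Jon     51.333333
Pia     39.500000
Uma     50.000000
Name: cost, dtype: float64
reset_index():
    rep       cost
0   Cal  30.000000
1  Hana  55.666667
2   Jon  51.333333
3   Pia  39.500000
4   Uma  50.000000
take 2 rows with largest cost:
    rep       cost
1  Hana  55.666667
2   Jon  51.333333
add column cost_plus_2 = t['cost'] + 2:
    rep       cost  cost_plus_2
1  Hana  55.666667    57.666667
2   Jon  51.333333    53.333333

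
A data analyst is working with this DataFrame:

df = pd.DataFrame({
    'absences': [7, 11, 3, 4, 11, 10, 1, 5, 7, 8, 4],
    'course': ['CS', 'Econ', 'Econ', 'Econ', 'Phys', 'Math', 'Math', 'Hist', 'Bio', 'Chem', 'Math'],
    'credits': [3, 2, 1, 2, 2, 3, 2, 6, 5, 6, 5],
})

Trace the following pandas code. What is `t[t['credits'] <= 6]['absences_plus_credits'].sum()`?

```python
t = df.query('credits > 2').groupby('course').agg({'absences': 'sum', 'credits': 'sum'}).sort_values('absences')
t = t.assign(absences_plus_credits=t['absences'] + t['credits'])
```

47

filter rows where credits > 2:
    absences course  credits
0          7     CS        3
5         10   Math        3
7          5   Hist        6
8          7    Bio        5
9          8   Chem        6
10         4   Math        5
group by course: sum(absences), sum(credits):
        absences  credits
course                   
Bio            7        5
CS             7        3
Chem           8        6
Hist           5        6
Math          14        8
sort by absences:
        absences  credits
course                   
Hist           5        6
Bio            7        5
CS             7        3
Chem           8        6
Math          14        8
add column absences_plus_credits = t['absences'] + t['credits']:
        absences  credits  absences_plus_credits
course                                          
Hist           5        6                     11
Bio            7        5                     12
CS             7        3                     10
Chem           8        6                     14
Math          14        8                     22
filter rows where credits <= 6:
        absences  credits  absences_plus_credits
course                                          
Hist           5        6                     11
Bio            7        5                     12
CS             7        3                     10
Chem           8        6                     14
Taking the sum of column 'absences_plus_credits' gives 47.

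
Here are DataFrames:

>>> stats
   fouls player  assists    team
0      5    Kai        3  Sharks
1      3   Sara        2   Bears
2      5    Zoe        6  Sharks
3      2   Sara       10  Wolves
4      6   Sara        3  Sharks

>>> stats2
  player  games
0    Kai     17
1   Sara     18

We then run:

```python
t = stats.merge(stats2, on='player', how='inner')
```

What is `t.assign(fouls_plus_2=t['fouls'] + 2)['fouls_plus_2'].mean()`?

merge on 'player' (how='inner') → 4 rows:
   fouls player  assists    team  games
0      5    Kai        3  Sharks     17
1      3   Sara        2   Bears     18
2      2   Sara       10  Wolves     18
3      6   Sara        3  Sharks     18
add column fouls_plus_2 = t['fouls'] + 2:
   fouls player  assists    team  games  fouls_plus_2
0      5    Kai        3  Sharks     17             7
1      3   Sara        2   Bears     18             5
2      2   Sara       10  Wolves     18             4
3      6   Sara        3  Sharks     18             8

6.0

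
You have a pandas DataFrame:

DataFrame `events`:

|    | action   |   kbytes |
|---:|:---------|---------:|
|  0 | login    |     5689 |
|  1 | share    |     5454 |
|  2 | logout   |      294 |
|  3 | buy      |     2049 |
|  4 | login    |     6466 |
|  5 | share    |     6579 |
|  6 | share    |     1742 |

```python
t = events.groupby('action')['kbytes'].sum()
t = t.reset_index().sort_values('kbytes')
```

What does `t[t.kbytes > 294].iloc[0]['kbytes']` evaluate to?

2049

group by action, sum of kbytes:
action
buy        2049
login     12155
logout      294
share     13775
Name: kbytes, dtype: int64
reset_index():
   action  kbytes
0     buy    2049
1   login   12155
2  logout     294
3   share   13775
sort by kbytes:
   action  kbytes
2  logout     294
0     buy    2049
1   login   12155
3   share   13775
filter rows where kbytes > 294:
  action  kbytes
0    buy    2049
1  login   12155
3  share   13775
Reading off the value at position 0, column 'kbytes', we get 2049.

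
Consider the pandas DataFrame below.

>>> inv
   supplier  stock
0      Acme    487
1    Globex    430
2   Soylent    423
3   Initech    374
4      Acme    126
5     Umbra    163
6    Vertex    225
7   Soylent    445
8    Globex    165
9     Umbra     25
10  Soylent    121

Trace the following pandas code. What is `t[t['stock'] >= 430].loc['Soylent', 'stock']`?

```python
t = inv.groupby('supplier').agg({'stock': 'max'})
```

445

group by supplier, max of stock:
          stock
supplier       
Acme        487
Globex      430
Initech     374
Soylent     445
Umbra       163
Vertex      225
filter rows where stock >= 430:
          stock
supplier       
Acme        487
Globex      430
Soylent     445
value at row 'Soylent', column 'stock' → 445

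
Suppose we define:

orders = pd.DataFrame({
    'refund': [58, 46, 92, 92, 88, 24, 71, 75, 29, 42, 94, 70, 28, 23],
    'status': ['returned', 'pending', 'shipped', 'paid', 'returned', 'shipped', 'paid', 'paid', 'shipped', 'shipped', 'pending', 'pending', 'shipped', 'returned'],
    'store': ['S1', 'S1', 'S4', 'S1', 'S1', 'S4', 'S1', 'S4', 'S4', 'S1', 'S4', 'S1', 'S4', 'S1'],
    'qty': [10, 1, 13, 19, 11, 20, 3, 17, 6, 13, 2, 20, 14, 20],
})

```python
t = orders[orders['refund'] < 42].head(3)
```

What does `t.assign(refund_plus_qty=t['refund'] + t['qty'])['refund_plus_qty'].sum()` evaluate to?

filter rows where refund < 42:
    refund    status store  qty
5       24   shipped    S4   20
8       29   shipped    S4    6
12      28   shipped    S4   14
13      23  returned    S1   20
take first 3 rows:
    refund   status store  qty
5       24  shipped    S4   20
8       29  shipped    S4    6
12      28  shipped    S4   14
add column refund_plus_qty = t['refund'] + t['qty']:
    refund   status store  qty  refund_plus_qty
5       24  shipped    S4   20               44
8       29  shipped    S4    6               35
12      28  shipped    S4   14               42
Finally, sum of column 'refund_plus_qty' = 121.

121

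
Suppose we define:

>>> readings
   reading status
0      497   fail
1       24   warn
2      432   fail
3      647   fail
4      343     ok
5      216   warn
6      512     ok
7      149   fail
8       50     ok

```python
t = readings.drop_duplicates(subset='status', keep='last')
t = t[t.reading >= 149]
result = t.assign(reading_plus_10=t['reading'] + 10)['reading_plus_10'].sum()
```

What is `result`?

385

drop duplicate status (keep=last):
   reading status
5      216   warn
7      149   fail
8       50     ok
filter rows where reading >= 149:
   reading status
5      216   warn
7      149   fail
add column reading_plus_10 = t['reading'] + 10:
   reading status  reading_plus_10
5      216   warn              226
7      149   fail              159
Finally, sum of column 'reading_plus_10' = 385.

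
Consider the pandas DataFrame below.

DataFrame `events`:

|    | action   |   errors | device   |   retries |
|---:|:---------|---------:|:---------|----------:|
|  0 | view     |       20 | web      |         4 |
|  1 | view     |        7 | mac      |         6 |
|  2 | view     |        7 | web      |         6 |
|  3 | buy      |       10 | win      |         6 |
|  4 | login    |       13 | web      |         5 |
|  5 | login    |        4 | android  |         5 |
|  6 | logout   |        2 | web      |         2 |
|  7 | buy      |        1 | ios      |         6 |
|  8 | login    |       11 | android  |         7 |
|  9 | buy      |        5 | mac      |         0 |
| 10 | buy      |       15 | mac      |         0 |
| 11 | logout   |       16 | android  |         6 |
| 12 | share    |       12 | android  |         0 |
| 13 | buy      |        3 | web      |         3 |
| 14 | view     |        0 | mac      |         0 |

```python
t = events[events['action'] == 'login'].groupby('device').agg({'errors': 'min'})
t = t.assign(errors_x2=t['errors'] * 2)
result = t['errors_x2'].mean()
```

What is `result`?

filter rows where action == 'login':
  action  errors   device  retries
4  login      13      web        5
5  login       4  android        5
8  login      11  android        7
group by device, min of errors:
         errors
device         
android       4
web          13
add column errors_x2 = t['errors'] * 2:
         errors  errors_x2
device                    
android       4          8
web          13         26

17.0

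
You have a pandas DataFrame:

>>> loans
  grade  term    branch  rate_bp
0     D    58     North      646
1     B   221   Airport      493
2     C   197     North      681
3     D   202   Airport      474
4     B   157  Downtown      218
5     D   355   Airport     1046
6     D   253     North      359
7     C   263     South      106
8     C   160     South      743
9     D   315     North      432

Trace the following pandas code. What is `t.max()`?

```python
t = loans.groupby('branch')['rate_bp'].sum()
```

2118

group by branch, sum of rate_bp:
branch
Airport     2013
Downtown     218
North       2118
South        849
Name: rate_bp, dtype: int64
max of the resulting series → 2118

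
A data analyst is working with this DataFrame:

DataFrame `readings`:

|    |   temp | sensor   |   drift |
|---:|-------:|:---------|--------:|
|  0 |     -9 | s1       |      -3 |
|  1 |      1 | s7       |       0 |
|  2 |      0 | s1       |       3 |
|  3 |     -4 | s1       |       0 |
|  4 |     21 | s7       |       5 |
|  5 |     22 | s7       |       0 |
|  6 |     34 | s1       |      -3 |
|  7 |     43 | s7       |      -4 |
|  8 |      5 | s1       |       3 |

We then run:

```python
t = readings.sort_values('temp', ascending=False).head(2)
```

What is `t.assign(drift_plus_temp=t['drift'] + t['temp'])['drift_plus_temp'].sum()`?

70

sort by temp descending:
   temp sensor  drift
7    43     s7     -4
6    34     s1     -3
5    22     s7      0
4    21     s7      5
8     5     s1      3
1     1     s7      0
2     0     s1      3
3    -4     s1      0
0    -9     s1     -3
take first 2 rows:
   temp sensor  drift
7    43     s7     -4
6    34     s1     -3
add column drift_plus_temp = t['drift'] + t['temp']:
   temp sensor  drift  drift_plus_temp
7    43     s7     -4               39
6    34     s1     -3               31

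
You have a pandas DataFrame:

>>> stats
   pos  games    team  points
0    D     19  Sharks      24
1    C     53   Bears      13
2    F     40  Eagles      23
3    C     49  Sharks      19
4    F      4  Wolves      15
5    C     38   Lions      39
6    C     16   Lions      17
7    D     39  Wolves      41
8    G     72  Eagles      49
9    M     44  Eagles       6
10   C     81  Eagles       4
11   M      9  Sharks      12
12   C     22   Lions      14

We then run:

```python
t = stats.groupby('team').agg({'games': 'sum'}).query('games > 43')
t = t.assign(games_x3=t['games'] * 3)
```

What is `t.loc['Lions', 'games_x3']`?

group by team, sum of games:
        games
team         
Bears      53
Eagles    237
Lions      76
Sharks     77
Wolves     43
filter rows where games > 43:
        games
team         
Bears      53
Eagles    237
Lions      76
Sharks     77
add column games_x3 = t['games'] * 3:
        games  games_x3
team                   
Bears      53       159
Eagles    237       711
Lions      76       228
Sharks     77       231
Then the value at row 'Lions', column 'games_x3': 228

228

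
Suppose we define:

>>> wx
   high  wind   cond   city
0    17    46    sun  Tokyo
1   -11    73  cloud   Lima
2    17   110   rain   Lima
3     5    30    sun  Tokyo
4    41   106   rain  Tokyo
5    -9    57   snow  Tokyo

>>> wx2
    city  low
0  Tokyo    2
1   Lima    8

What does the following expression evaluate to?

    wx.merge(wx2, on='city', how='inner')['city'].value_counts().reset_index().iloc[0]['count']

4

merge on 'city' (how='inner') → 6 rows:
   high  wind   cond   city  low
0    17    46    sun  Tokyo    2
1   -11    73  cloud   Lima    8
2    17   110   rain   Lima    8
3     5    30    sun  Tokyo    2
4    41   106   rain  Tokyo    2
5    -9    57   snow  Tokyo    2
value_counts of city:
city
Tokyo    4
Lima     2
Name: count, dtype: int64
reset_index():
    city  count
0  Tokyo      4
1   Lima      2
Hence 4.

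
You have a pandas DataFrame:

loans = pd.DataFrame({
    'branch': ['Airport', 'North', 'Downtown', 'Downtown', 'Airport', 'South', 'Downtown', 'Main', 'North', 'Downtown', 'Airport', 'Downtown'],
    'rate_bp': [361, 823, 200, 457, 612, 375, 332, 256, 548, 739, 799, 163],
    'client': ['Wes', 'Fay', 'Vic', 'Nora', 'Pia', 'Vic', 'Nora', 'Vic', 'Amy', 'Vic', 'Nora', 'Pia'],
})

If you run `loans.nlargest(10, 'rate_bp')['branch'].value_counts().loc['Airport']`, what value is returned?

take 10 rows with largest rate_bp:
      branch  rate_bp client
1      North      823    Fay
10   Airport      799   Nora
9   Downtown      739    Vic
4    Airport      612    Pia
8      North      548    Amy
3   Downtown      457   Nora
5      South      375    Vic
0    Airport      361    Wes
6   Downtown      332   Nora
7       Main      256    Vic
value_counts of branch:
branch
Airport     3
Downtown    3
North       2
South       1
Main        1
Name: count, dtype: int64
So loc['Airport'] = 3.

3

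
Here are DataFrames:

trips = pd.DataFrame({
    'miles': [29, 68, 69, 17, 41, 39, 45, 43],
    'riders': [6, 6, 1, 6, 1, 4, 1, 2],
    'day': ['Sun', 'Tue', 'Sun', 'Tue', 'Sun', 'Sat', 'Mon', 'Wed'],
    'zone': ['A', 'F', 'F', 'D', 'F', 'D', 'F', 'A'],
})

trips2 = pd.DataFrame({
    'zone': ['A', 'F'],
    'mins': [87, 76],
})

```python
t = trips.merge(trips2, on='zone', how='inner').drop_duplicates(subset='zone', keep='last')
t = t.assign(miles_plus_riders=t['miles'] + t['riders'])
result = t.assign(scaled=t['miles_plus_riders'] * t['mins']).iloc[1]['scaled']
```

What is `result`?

merge on 'zone' (how='inner') → 6 rows:
   miles  riders  day zone  mins
0     29       6  Sun    A    87
1     68       6  Tue    F    76
2     69       1  Sun    F    76
3     41       1  Sun    F    76
4     45       1  Mon    F    76
5     43       2  Wed    A    87
drop duplicate zone (keep=last):
   miles  riders  day zone  mins
4     45       1  Mon    F    76
5     43       2  Wed    A    87
add column miles_plus_riders = t['miles'] + t['riders']:
   miles  riders  day zone  mins  miles_plus_riders
4     45       1  Mon    F    76                 46
5     43       2  Wed    A    87                 45
add column scaled = t['miles_plus_riders'] * t['mins']:
   miles  riders  day zone  mins  miles_plus_riders  scaled
4     45       1  Mon    F    76                 46    3496
5     43       2  Wed    A    87                 45    3915

3915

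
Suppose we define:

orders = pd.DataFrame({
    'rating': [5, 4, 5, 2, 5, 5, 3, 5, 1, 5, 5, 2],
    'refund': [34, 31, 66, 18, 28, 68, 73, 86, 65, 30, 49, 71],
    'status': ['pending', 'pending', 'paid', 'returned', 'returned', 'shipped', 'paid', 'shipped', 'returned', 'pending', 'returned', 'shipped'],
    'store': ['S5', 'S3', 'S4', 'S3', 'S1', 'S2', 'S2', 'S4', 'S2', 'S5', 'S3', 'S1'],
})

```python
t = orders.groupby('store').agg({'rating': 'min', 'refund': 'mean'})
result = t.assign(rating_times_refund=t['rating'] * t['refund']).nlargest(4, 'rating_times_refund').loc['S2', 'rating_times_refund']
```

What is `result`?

68.6666666667

group by store: min(rating), mean(refund):
       rating     refund
store                   
S1          2  49.500000
S2          1  68.666667
S3          2  32.666667
S4          5  76.000000
S5          5  32.000000
add column rating_times_refund = t['rating'] * t['refund']:
       rating     refund  rating_times_refund
store                                        
S1          2  49.500000            99.000000
S2          1  68.666667            68.666667
S3          2  32.666667            65.333333
S4          5  76.000000           380.000000
S5          5  32.000000           160.000000
take 4 rows with largest rating_times_refund:
       rating     refund  rating_times_refund
store                                        
S4          5  76.000000           380.000000
S5          5  32.000000           160.000000
S1          2  49.500000            99.000000
S2          1  68.666667            68.666667
Taking the value at row 'S2', column 'rating_times_refund' gives 68.6666666667.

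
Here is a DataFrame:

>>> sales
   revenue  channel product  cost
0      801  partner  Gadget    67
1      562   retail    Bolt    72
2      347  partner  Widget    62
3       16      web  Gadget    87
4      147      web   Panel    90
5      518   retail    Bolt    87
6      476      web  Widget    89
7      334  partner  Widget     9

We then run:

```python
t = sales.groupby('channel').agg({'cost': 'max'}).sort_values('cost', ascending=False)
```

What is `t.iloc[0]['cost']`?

90

group by channel, max of cost:
         cost
channel      
partner    67
retail     87
web        90
sort by cost descending:
         cost
channel      
web        90
retail     87
partner    67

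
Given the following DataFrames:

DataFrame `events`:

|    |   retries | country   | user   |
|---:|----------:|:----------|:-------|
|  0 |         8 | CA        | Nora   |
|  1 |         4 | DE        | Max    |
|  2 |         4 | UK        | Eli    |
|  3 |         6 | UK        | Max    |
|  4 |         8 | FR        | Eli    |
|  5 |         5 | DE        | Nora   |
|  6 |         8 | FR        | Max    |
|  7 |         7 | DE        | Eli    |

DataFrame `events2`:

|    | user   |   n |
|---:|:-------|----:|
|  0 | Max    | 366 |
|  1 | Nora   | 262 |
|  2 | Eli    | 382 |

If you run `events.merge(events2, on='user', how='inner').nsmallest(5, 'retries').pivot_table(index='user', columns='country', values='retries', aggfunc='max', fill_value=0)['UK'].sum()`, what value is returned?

10

merge on 'user' (how='inner') → 8 rows:
   retries country  user    n
0        8      CA  Nora  262
1        4      DE   Max  366
2        4      UK   Eli  382
3        6      UK   Max  366
4        8      FR   Eli  382
5        5      DE  Nora  262
6        8      FR   Max  366
7        7      DE   Eli  382
take 5 rows with smallest retries:
   retries country  user    n
1        4      DE   Max  366
2        4      UK   Eli  382
5        5      DE  Nora  262
3        6      UK   Max  366
7        7      DE   Eli  382
pivot: rows=user, cols=country, max(retries):
country  DE  UK
user           
Eli       7   4
Max       4   6
Nora      5   0
Hence 10.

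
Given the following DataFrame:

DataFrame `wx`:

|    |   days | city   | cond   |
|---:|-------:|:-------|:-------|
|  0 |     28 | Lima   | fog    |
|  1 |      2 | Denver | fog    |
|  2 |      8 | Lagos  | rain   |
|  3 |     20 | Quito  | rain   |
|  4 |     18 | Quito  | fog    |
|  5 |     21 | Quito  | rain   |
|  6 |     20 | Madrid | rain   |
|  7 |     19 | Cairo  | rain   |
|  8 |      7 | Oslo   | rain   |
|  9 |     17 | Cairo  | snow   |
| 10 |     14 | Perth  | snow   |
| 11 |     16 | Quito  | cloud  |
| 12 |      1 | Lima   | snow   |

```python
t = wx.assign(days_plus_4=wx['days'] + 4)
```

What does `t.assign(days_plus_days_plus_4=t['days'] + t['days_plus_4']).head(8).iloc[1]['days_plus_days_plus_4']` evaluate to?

add column days_plus_4 = wx['days'] + 4:
    days    city   cond  days_plus_4
0     28    Lima    fog           32
1      2  Denver    fog            6
2      8   Lagos   rain           12
3     20   Quito   rain           24
4     18   Quito    fog           22
5     21   Quito   rain           25
6     20  Madrid   rain           24
7     19   Cairo   rain           23
8      7    Oslo   rain           11
9     17   Cairo   snow           21
10    14   Perth   snow           18
11    16   Quito  cloud           20
12     1    Lima   snow            5
add column days_plus_days_plus_4 = t['days'] + t['days_plus_4']:
    days    city   cond  days_plus_4  days_plus_days_plus_4
0     28    Lima    fog           32                     60
1      2  Denver    fog            6                      8
2      8   Lagos   rain           12                     20
3     20   Quito   rain           24                     44
4     18   Quito    fog           22                     40
5     21   Quito   rain           25                     46
6     20  Madrid   rain           24                     44
7     19   Cairo   rain           23                     42
8      7    Oslo   rain           11                     18
9     17   Cairo   snow           21                     38
10    14   Perth   snow           18                     32
11    16   Quito  cloud           20                     36
12     1    Lima   snow            5                      6
take first 8 rows:
   days    city  cond  days_plus_4  days_plus_days_plus_4
0    28    Lima   fog           32                     60
1     2  Denver   fog            6                      8
2     8   Lagos  rain           12                     20
3    20   Quito  rain           24                     44
4    18   Quito   fog           22                     40
5    21   Quito  rain           25                     46
6    20  Madrid  rain           24                     44
7    19   Cairo  rain           23                     42
Finally, value at position 1, column 'days_plus_days_plus_4' = 8.

8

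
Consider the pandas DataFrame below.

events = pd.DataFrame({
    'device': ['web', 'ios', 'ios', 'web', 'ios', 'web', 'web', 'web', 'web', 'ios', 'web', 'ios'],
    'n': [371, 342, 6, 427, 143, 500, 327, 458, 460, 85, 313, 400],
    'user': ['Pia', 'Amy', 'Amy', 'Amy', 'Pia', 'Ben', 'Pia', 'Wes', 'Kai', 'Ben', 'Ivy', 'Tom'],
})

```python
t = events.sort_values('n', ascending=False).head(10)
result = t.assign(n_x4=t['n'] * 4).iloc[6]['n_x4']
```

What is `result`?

1368

sort by n descending:
   device    n user
5     web  500  Ben
8     web  460  Kai
7     web  458  Wes
3     web  427  Amy
11    ios  400  Tom
0     web  371  Pia
1     ios  342  Amy
6     web  327  Pia
10    web  313  Ivy
4     ios  143  Pia
9     ios   85  Ben
2     ios    6  Amy
take first 10 rows:
   device    n user
5     web  500  Ben
8     web  460  Kai
7     web  458  Wes
3     web  427  Amy
11    ios  400  Tom
0     web  371  Pia
1     ios  342  Amy
6     web  327  Pia
10    web  313  Ivy
4     ios  143  Pia
add column n_x4 = t['n'] * 4:
   device    n user  n_x4
5     web  500  Ben  2000
8     web  460  Kai  1840
7     web  458  Wes  1832
3     web  427  Amy  1708
11    ios  400  Tom  1600
0     web  371  Pia  1484
1     ios  342  Amy  1368
6     web  327  Pia  1308
10    web  313  Ivy  1252
4     ios  143  Pia   572
Hence 1368.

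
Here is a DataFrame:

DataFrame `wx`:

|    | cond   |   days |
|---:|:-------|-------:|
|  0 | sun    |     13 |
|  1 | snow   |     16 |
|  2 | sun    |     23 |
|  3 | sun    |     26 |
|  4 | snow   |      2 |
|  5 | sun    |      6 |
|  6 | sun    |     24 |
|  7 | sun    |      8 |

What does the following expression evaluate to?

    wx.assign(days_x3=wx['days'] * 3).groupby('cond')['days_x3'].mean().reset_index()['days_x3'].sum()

77.0

add column days_x3 = wx['days'] * 3:
   cond  days  days_x3
0   sun    13       39
1  snow    16       48
2   sun    23       69
3   sun    26       78
4  snow     2        6
5   sun     6       18
6   sun    24       72
7   sun     8       24
group by cond, mean of days_x3:
cond
snow    27.0
sun     50.0
Name: days_x3, dtype: float64
reset_index():
   cond  days_x3
0  snow     27.0
1   sun     50.0
The sum of column 'days_x3' is 77.0.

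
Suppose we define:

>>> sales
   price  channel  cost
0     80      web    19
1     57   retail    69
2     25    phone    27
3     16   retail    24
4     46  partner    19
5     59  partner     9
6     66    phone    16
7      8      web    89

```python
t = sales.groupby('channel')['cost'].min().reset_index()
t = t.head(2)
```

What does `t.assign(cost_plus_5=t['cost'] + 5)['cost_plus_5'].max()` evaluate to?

group by channel, min of cost:
channel
partner     9
phone      16
retail     24
web        19
Name: cost, dtype: int64
reset_index():
   channel  cost
0  partner     9
1    phone    16
2   retail    24
3      web    19
take first 2 rows:
   channel  cost
0  partner     9
1    phone    16
add column cost_plus_5 = t['cost'] + 5:
   channel  cost  cost_plus_5
0  partner     9           14
1    phone    16           21
The max of column 'cost_plus_5' is 21.

21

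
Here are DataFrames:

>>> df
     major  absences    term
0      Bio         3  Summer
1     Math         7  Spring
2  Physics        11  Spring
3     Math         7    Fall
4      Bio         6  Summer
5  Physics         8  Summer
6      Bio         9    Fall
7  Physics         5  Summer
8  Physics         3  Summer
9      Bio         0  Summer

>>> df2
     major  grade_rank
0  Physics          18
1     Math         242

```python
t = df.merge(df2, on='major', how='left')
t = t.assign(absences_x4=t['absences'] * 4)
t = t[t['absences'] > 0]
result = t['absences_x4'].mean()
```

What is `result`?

merge on 'major' (how='left') → 10 rows:
     major  absences    term  grade_rank
0      Bio         3  Summer         NaN
1     Math         7  Spring       242.0
2  Physics        11  Spring        18.0
3     Math         7    Fall       242.0
4      Bio         6  Summer         NaN
5  Physics         8  Summer        18.0
6      Bio         9    Fall         NaN
7  Physics         5  Summer        18.0
8  Physics         3  Summer        18.0
9      Bio         0  Summer         NaN
add column absences_x4 = t['absences'] * 4:
     major  absences    term  grade_rank  absences_x4
0      Bio         3  Summer         NaN           12
1     Math         7  Spring       242.0           28
2  Physics        11  Spring        18.0           44
3     Math         7    Fall       242.0           28
4      Bio         6  Summer         NaN           24
5  Physics         8  Summer        18.0           32
6      Bio         9    Fall         NaN           36
7  Physics         5  Summer        18.0           20
8  Physics         3  Summer        18.0           12
9      Bio         0  Summer         NaN            0
filter rows where absences > 0:
     major  absences    term  grade_rank  absences_x4
0      Bio         3  Summer         NaN           12
1     Math         7  Spring       242.0           28
2  Physics        11  Spring        18.0           44
3     Math         7    Fall       242.0           28
4      Bio         6  Summer         NaN           24
5  Physics         8  Summer        18.0           32
6      Bio         9    Fall         NaN           36
7  Physics         5  Summer        18.0           20
8  Physics         3  Summer        18.0           12

26.2222222222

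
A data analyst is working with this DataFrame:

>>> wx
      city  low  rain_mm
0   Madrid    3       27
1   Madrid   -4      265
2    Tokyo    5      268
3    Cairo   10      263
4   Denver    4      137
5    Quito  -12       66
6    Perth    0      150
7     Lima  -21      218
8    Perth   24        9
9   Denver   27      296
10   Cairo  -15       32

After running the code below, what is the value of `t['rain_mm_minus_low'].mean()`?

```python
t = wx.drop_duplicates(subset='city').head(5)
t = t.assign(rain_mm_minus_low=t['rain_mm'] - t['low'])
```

150.2

drop duplicate city (keep=first):
     city  low  rain_mm
0  Madrid    3       27
2   Tokyo    5      268
3   Cairo   10      263
4  Denver    4      137
5   Quito  -12       66
6   Perth    0      150
7    Lima  -21      218
take first 5 rows:
     city  low  rain_mm
0  Madrid    3       27
2   Tokyo    5      268
3   Cairo   10      263
4  Denver    4      137
5   Quito  -12       66
add column rain_mm_minus_low = t['rain_mm'] - t['low']:
     city  low  rain_mm  rain_mm_minus_low
0  Madrid    3       27                 24
2   Tokyo    5      268                263
3   Cairo   10      263                253
4  Denver    4      137                133
5   Quito  -12       66                 78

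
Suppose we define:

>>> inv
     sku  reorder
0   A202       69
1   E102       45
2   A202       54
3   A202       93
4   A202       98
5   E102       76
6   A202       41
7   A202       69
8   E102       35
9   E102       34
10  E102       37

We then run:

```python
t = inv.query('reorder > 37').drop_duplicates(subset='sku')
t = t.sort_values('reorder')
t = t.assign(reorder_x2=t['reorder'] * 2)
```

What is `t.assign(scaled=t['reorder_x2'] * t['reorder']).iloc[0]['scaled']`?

4050

filter rows where reorder > 37:
    sku  reorder
0  A202       69
1  E102       45
2  A202       54
3  A202       93
4  A202       98
5  E102       76
6  A202       41
7  A202       69
drop duplicate sku (keep=first):
    sku  reorder
0  A202       69
1  E102       45
sort by reorder:
    sku  reorder
1  E102       45
0  A202       69
add column reorder_x2 = t['reorder'] * 2:
    sku  reorder  reorder_x2
1  E102       45          90
0  A202       69         138
add column scaled = t['reorder_x2'] * t['reorder']:
    sku  reorder  reorder_x2  scaled
1  E102       45          90    4050
0  A202       69         138    9522
Reading off the value at position 0, column 'scaled', we get 4050.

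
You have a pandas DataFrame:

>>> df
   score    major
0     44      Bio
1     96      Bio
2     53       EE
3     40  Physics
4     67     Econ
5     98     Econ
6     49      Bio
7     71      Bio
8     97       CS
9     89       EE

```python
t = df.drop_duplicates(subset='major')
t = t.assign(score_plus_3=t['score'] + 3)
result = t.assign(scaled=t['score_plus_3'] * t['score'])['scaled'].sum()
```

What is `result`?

21146

drop duplicate major (keep=first):
   score    major
0     44      Bio
2     53       EE
3     40  Physics
4     67     Econ
8     97       CS
add column score_plus_3 = t['score'] + 3:
   score    major  score_plus_3
0     44      Bio            47
2     53       EE            56
3     40  Physics            43
4     67     Econ            70
8     97       CS           100
add column scaled = t['score_plus_3'] * t['score']:
   score    major  score_plus_3  scaled
0     44      Bio            47    2068
2     53       EE            56    2968
3     40  Physics            43    1720
4     67     Econ            70    4690
8     97       CS           100    9700
Finally, sum of column 'scaled' = 21146.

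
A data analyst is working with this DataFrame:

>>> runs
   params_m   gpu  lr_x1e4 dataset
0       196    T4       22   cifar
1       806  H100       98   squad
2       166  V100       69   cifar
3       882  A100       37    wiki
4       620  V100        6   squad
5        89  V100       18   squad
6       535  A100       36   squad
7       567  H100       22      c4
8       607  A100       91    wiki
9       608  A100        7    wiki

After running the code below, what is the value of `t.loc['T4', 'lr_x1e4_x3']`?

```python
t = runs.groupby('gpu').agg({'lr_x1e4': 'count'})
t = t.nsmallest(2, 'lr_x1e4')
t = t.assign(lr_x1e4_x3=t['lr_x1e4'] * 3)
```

3

group by gpu, count of lr_x1e4:
      lr_x1e4
gpu          
A100        4
H100        2
T4          1
V100        3
take 2 rows with smallest lr_x1e4:
      lr_x1e4
gpu          
T4          1
H100        2
add column lr_x1e4_x3 = t['lr_x1e4'] * 3:
      lr_x1e4  lr_x1e4_x3
gpu                      
T4          1           3
H100        2           6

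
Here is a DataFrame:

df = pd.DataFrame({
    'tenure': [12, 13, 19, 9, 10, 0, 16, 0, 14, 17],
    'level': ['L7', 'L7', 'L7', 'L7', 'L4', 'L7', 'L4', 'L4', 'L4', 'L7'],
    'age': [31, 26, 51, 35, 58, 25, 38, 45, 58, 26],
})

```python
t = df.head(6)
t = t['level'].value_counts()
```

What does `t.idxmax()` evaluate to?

take first 6 rows:
   tenure level  age
0      12    L7   31
1      13    L7   26
2      19    L7   51
3       9    L7   35
4      10    L4   58
5       0    L7   25
value_counts of level:
level
L7    5
L4    1
Name: count, dtype: int64
Finally, label with the largest value = L7.

L7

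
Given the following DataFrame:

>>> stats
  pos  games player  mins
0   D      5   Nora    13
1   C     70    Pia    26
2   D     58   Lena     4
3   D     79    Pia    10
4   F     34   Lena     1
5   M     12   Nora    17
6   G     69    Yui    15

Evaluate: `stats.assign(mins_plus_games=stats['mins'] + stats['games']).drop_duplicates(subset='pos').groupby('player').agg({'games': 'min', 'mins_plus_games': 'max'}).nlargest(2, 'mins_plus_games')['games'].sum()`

add column mins_plus_games = stats['mins'] + stats['games']:
  pos  games player  mins  mins_plus_games
0   D      5   Nora    13               18
1   C     70    Pia    26               96
2   D     58   Lena     4               62
3   D     79    Pia    10               89
4   F     34   Lena     1               35
5   M     12   Nora    17               29
6   G     69    Yui    15               84
drop duplicate pos (keep=first):
  pos  games player  mins  mins_plus_games
0   D      5   Nora    13               18
1   C     70    Pia    26               96
4   F     34   Lena     1               35
5   M     12   Nora    17               29
6   G     69    Yui    15               84
group by player: min(games), max(mins_plus_games):
        games  mins_plus_games
player                        
Lena       34               35
Nora        5               29
Pia        70               96
Yui        69               84
take 2 rows with largest mins_plus_games:
        games  mins_plus_games
player                        
Pia        70               96
Yui        69               84

139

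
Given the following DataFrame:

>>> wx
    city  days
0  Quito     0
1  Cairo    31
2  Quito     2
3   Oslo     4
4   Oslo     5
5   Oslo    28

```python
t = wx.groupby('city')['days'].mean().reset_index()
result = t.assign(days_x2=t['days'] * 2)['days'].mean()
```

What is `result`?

14.7777777778

group by city, mean of days:
city
Cairo    31.000000
Oslo     12.333333
Quito     1.000000
Name: days, dtype: float64
reset_index():
    city       days
0  Cairo  31.000000
1   Oslo  12.333333
2  Quito   1.000000
add column days_x2 = t['days'] * 2:
    city       days    days_x2
0  Cairo  31.000000  62.000000
1   Oslo  12.333333  24.666667
2  Quito   1.000000   2.000000
Reading off the mean of column 'days', we get 14.7777777778.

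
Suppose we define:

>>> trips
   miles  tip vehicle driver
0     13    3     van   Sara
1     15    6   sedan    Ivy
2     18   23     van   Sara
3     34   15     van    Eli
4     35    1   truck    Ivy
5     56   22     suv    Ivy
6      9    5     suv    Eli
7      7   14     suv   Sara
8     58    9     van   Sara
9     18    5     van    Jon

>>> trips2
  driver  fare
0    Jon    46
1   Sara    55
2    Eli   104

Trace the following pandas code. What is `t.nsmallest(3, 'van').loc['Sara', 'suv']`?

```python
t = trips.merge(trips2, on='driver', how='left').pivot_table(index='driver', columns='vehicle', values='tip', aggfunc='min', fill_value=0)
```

14

merge on 'driver' (how='left') → 10 rows:
   miles  tip vehicle driver   fare
0     13    3     van   Sara   55.0
1     15    6   sedan    Ivy    NaN
2     18   23     van   Sara   55.0
3     34   15     van    Eli  104.0
4     35    1   truck    Ivy    NaN
5     56   22     suv    Ivy    NaN
6      9    5     suv    Eli  104.0
7      7   14     suv   Sara   55.0
8     58    9     van   Sara   55.0
9     18    5     van    Jon   46.0
pivot: rows=driver, cols=vehicle, min(tip):
vehicle  sedan  suv  truck  van
driver                         
Eli          0    5      0   15
Ivy          6   22      1    0
Jon          0    0      0    5
Sara         0   14      0    3
take 3 rows with smallest van:
vehicle  sedan  suv  truck  van
driver                         
Ivy          6   22      1    0
Sara         0   14      0    3
Jon          0    0      0    5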